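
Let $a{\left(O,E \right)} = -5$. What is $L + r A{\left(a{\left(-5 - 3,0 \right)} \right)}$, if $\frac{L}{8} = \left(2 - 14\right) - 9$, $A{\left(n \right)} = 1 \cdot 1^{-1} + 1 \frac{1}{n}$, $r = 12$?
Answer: $- \frac{792}{5} \approx -158.4$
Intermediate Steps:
$A{\left(n \right)} = 1 + \frac{1}{n}$ ($A{\left(n \right)} = 1 \cdot 1 + \frac{1}{n} = 1 + \frac{1}{n}$)
$L = -168$ ($L = 8 \left(\left(2 - 14\right) - 9\right) = 8 \left(-12 - 9\right) = 8 \left(-21\right) = -168$)
$L + r A{\left(a{\left(-5 - 3,0 \right)} \right)} = -168 + 12 \frac{1 - 5}{-5} = -168 + 12 \left(\left(- \frac{1}{5}\right) \left(-4\right)\right) = -168 + 12 \cdot \frac{4}{5} = -168 + \frac{48}{5} = - \frac{792}{5}$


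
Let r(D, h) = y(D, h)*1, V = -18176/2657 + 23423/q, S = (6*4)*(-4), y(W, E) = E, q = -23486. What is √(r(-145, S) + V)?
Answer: I*√404350532549184578/62402302 ≈ 10.19*I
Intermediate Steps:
S = -96 (S = 24*(-4) = -96)
V = -489116447/62402302 (V = -18176/2657 + 23423/(-23486) = -18176*1/2657 + 23423*(-1/23486) = -18176/2657 - 23423/23486 = -489116447/62402302 ≈ -7.8381)
r(D, h) = h (r(D, h) = h*1 = h)
√(r(-145, S) + V) = √(-96 - 489116447/62402302) = √(-6479737439/62402302) = I*√404350532549184578/62402302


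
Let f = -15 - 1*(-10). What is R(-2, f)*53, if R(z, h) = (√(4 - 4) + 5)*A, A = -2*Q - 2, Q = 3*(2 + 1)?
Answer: -5300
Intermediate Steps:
Q = 9 (Q = 3*3 = 9)
A = -20 (A = -2*9 - 2 = -18 - 2 = -20)
f = -5 (f = -15 + 10 = -5)
R(z, h) = -100 (R(z, h) = (√(4 - 4) + 5)*(-20) = (√0 + 5)*(-20) = (0 + 5)*(-20) = 5*(-20) = -100)
R(-2, f)*53 = -100*53 = -5300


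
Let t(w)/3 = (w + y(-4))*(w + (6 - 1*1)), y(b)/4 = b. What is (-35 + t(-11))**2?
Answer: 203401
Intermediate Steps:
y(b) = 4*b
t(w) = 3*(-16 + w)*(5 + w) (t(w) = 3*((w + 4*(-4))*(w + (6 - 1*1))) = 3*((w - 16)*(w + (6 - 1))) = 3*((-16 + w)*(w + 5)) = 3*((-16 + w)*(5 + w)) = 3*(-16 + w)*(5 + w))
(-35 + t(-11))**2 = (-35 + (-240 - 33*(-11) + 3*(-11)**2))**2 = (-35 + (-240 + 363 + 3*121))**2 = (-35 + (-240 + 363 + 363))**2 = (-35 + 486)**2 = 451**2 = 203401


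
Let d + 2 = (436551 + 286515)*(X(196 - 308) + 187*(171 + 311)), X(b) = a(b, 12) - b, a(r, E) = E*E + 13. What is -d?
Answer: -65367335596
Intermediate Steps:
a(r, E) = 13 + E**2 (a(r, E) = E**2 + 13 = 13 + E**2)
X(b) = 157 - b (X(b) = (13 + 12**2) - b = (13 + 144) - b = 157 - b)
d = 65367335596 (d = -2 + (436551 + 286515)*((157 - (196 - 308)) + 187*(171 + 311)) = -2 + 723066*((157 - 1*(-112)) + 187*482) = -2 + 723066*((157 + 112) + 90134) = -2 + 723066*(269 + 90134) = -2 + 723066*90403 = -2 + 65367335598 = 65367335596)
-d = -1*65367335596 = -65367335596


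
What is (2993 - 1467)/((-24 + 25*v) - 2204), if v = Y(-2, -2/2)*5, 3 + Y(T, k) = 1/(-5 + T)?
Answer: -5341/9173 ≈ -0.58225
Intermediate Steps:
Y(T, k) = -3 + 1/(-5 + T)
v = -110/7 (v = ((16 - 3*(-2))/(-5 - 2))*5 = ((16 + 6)/(-7))*5 = -⅐*22*5 = -22/7*5 = -110/7 ≈ -15.714)
(2993 - 1467)/((-24 + 25*v) - 2204) = (2993 - 1467)/((-24 + 25*(-110/7)) - 2204) = 1526/((-24 - 2750/7) - 2204) = 1526/(-2918/7 - 2204) = 1526/(-18346/7) = 1526*(-7/18346) = -5341/9173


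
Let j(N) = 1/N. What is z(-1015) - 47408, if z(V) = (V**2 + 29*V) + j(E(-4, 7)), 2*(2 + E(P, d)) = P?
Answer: 3813527/4 ≈ 9.5338e+5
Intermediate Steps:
E(P, d) = -2 + P/2
z(V) = -1/4 + V**2 + 29*V (z(V) = (V**2 + 29*V) + 1/(-2 + (1/2)*(-4)) = (V**2 + 29*V) + 1/(-2 - 2) = (V**2 + 29*V) + 1/(-4) = (V**2 + 29*V) - 1/4 = -1/4 + V**2 + 29*V)
z(-1015) - 47408 = (-1/4 + (-1015)**2 + 29*(-1015)) - 47408 = (-1/4 + 1030225 - 29435) - 47408 = 4003159/4 - 47408 = 3813527/4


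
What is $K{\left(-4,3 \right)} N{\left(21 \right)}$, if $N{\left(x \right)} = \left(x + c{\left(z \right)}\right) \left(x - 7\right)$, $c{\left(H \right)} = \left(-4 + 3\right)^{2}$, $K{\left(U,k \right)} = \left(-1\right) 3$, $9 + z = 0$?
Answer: $-924$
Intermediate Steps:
$z = -9$ ($z = -9 + 0 = -9$)
$K{\left(U,k \right)} = -3$
$c{\left(H \right)} = 1$ ($c{\left(H \right)} = \left(-1\right)^{2} = 1$)
$N{\left(x \right)} = \left(1 + x\right) \left(-7 + x\right)$ ($N{\left(x \right)} = \left(x + 1\right) \left(x - 7\right) = \left(1 + x\right) \left(-7 + x\right)$)
$K{\left(-4,3 \right)} N{\left(21 \right)} = - 3 \left(-7 + 21^{2} - 126\right) = - 3 \left(-7 + 441 - 126\right) = \left(-3\right) 308 = -924$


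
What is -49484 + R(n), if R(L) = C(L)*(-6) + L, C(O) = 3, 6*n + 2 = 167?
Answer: -98949/2 ≈ -49475.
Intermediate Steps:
n = 55/2 (n = -1/3 + (1/6)*167 = -1/3 + 167/6 = 55/2 ≈ 27.500)
R(L) = -18 + L (R(L) = 3*(-6) + L = -18 + L)
-49484 + R(n) = -49484 + (-18 + 55/2) = -49484 + 19/2 = -98949/2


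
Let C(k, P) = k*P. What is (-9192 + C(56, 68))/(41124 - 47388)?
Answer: 673/783 ≈ 0.85951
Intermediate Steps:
C(k, P) = P*k
(-9192 + C(56, 68))/(41124 - 47388) = (-9192 + 68*56)/(41124 - 47388) = (-9192 + 3808)/(-6264) = -5384*(-1/6264) = 673/783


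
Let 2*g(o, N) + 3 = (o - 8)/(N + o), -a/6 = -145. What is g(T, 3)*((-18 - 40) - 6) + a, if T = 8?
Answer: 966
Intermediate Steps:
a = 870 (a = -6*(-145) = 870)
g(o, N) = -3/2 + (-8 + o)/(2*(N + o)) (g(o, N) = -3/2 + ((o - 8)/(N + o))/2 = -3/2 + ((-8 + o)/(N + o))/2 = -3/2 + (-8 + o)/(2*(N + o)))
g(T, 3)*((-18 - 40) - 6) + a = ((-4 - 1*8 - 3/2*3)/(3 + 8))*((-18 - 40) - 6) + 870 = ((-4 - 8 - 9/2)/11)*(-58 - 6) + 870 = ((1/11)*(-33/2))*(-64) + 870 = -3/2*(-64) + 870 = 96 + 870 = 966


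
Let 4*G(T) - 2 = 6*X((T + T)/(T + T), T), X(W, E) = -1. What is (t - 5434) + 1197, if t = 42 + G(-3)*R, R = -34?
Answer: -4161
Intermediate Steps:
G(T) = -1 (G(T) = 1/2 + (6*(-1))/4 = 1/2 + (1/4)*(-6) = 1/2 - 3/2 = -1)
t = 76 (t = 42 - 1*(-34) = 42 + 34 = 76)
(t - 5434) + 1197 = (76 - 5434) + 1197 = -5358 + 1197 = -4161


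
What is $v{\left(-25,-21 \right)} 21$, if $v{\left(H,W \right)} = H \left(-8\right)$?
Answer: $4200$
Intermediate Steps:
$v{\left(H,W \right)} = - 8 H$
$v{\left(-25,-21 \right)} 21 = \left(-8\right) \left(-25\right) 21 = 200 \cdot 21 = 4200$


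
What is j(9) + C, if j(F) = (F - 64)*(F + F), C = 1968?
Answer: 978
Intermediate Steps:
j(F) = 2*F*(-64 + F) (j(F) = (-64 + F)*(2*F) = 2*F*(-64 + F))
j(9) + C = 2*9*(-64 + 9) + 1968 = 2*9*(-55) + 1968 = -990 + 1968 = 978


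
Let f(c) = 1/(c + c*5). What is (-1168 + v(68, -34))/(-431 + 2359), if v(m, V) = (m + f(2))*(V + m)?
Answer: 6881/11568 ≈ 0.59483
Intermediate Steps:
f(c) = 1/(6*c) (f(c) = 1/(c + 5*c) = 1/(6*c))
v(m, V) = (1/12 + m)*(V + m) (v(m, V) = (m + (⅙)/2)*(V + m) = (m + (⅙)*(½))*(V + m) = (m + 1/12)*(V + m) = (1/12 + m)*(V + m))
(-1168 + v(68, -34))/(-431 + 2359) = (-1168 + (68² + (1/12)*(-34) + (1/12)*68 - 34*68))/(-431 + 2359) = (-1168 + (4624 - 17/6 + 17/3 - 2312))/1928 = (-1168 + 13889/6)*(1/1928) = (6881/6)*(1/1928) = 6881/11568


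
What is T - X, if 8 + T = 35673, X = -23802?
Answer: 59467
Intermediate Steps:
T = 35665 (T = -8 + 35673 = 35665)
T - X = 35665 - 1*(-23802) = 35665 + 23802 = 59467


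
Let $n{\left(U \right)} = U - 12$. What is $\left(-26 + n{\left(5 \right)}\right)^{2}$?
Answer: $1089$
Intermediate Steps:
$n{\left(U \right)} = -12 + U$ ($n{\left(U \right)} = U - 12 = -12 + U$)
$\left(-26 + n{\left(5 \right)}\right)^{2} = \left(-26 + \left(-12 + 5\right)\right)^{2} = \left(-26 - 7\right)^{2} = \left(-33\right)^{2} = 1089$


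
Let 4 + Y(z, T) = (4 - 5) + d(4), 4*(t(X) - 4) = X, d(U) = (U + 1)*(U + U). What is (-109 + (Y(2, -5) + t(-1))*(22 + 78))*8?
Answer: 30128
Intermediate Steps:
d(U) = 2*U*(1 + U) (d(U) = (1 + U)*(2*U) = 2*U*(1 + U))
t(X) = 4 + X/4
Y(z, T) = 35 (Y(z, T) = -4 + ((4 - 5) + 2*4*(1 + 4)) = -4 + (-1 + 2*4*5) = -4 + (-1 + 40) = -4 + 39 = 35)
(-109 + (Y(2, -5) + t(-1))*(22 + 78))*8 = (-109 + (35 + (4 + (1/4)*(-1)))*(22 + 78))*8 = (-109 + (35 + (4 - 1/4))*100)*8 = (-109 + (35 + 15/4)*100)*8 = (-109 + (155/4)*100)*8 = (-109 + 3875)*8 = 3766*8 = 30128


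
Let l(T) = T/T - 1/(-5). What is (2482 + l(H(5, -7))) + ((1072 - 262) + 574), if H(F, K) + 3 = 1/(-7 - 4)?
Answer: 19336/5 ≈ 3867.2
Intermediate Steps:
H(F, K) = -34/11 (H(F, K) = -3 + 1/(-7 - 4) = -3 + 1/(-11) = -3 - 1/11 = -34/11)
l(T) = 6/5 (l(T) = 1 - 1*(-1/5) = 1 + 1/5 = 6/5)
(2482 + l(H(5, -7))) + ((1072 - 262) + 574) = (2482 + 6/5) + ((1072 - 262) + 574) = 12416/5 + (810 + 574) = 12416/5 + 1384 = 19336/5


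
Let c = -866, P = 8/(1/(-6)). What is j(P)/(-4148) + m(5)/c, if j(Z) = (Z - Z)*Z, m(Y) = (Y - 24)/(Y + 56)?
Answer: 19/52826 ≈ 0.00035967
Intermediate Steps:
m(Y) = (-24 + Y)/(56 + Y)
P = -48 (P = 8/(-1/6) = 8*(-6) = -48)
j(Z) = 0 (j(Z) = 0*Z = 0)
j(P)/(-4148) + m(5)/c = 0/(-4148) + ((-24 + 5)/(56 + 5))/(-866) = 0*(-1/4148) + (-19/61)*(-1/866) = 0 + ((1/61)*(-19))*(-1/866) = 0 - 19/61*(-1/866) = 0 + 19/52826 = 19/52826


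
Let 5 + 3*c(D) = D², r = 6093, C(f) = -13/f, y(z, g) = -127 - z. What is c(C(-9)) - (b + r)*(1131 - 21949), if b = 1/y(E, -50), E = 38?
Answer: 1695269349772/13365 ≈ 1.2684e+8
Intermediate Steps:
b = -1/165 (b = 1/(-127 - 1*38) = 1/(-127 - 38) = 1/(-165) = -1/165 ≈ -0.0060606)
c(D) = -5/3 + D²/3
c(C(-9)) - (b + r)*(1131 - 21949) = (-5/3 + (-13/(-9))²/3) - (-1/165 + 6093)*(1131 - 21949) = (-5/3 + (-13*(-⅑))²/3) - 1005344*(-20818)/165 = (-5/3 + (13/9)²/3) - 1*(-20929251392/165) = (-5/3 + (⅓)*(169/81)) + 20929251392/165 = (-5/3 + 169/243) + 20929251392/165 = -236/243 + 20929251392/165 = 1695269349772/13365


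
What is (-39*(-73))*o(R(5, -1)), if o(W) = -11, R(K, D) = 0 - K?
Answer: -31317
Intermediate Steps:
R(K, D) = -K
(-39*(-73))*o(R(5, -1)) = -39*(-73)*(-11) = 2847*(-11) = -31317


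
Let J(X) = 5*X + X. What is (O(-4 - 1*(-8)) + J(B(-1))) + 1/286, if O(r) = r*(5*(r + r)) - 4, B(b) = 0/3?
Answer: 44617/286 ≈ 156.00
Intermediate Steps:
B(b) = 0 (B(b) = 0*(⅓) = 0)
J(X) = 6*X
O(r) = -4 + 10*r² (O(r) = r*(5*(2*r)) - 4 = r*(10*r) - 4 = 10*r² - 4 = -4 + 10*r²)
(O(-4 - 1*(-8)) + J(B(-1))) + 1/286 = ((-4 + 10*(-4 - 1*(-8))²) + 6*0) + 1/286 = ((-4 + 10*(-4 + 8)²) + 0) + 1/286 = ((-4 + 10*4²) + 0) + 1/286 = ((-4 + 10*16) + 0) + 1/286 = ((-4 + 160) + 0) + 1/286 = (156 + 0) + 1/286 = 156 + 1/286 = 44617/286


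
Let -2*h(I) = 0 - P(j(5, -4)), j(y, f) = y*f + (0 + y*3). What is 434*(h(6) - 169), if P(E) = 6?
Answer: -72044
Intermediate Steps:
j(y, f) = 3*y + f*y (j(y, f) = f*y + (0 + 3*y) = f*y + 3*y = 3*y + f*y)
h(I) = 3 (h(I) = -(0 - 1*6)/2 = -(0 - 6)/2 = -½*(-6) = 3)
434*(h(6) - 169) = 434*(3 - 169) = 434*(-166) = -72044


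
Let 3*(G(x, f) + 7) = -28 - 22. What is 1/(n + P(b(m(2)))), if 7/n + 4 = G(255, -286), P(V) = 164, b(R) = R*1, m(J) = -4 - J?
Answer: 83/13591 ≈ 0.0061070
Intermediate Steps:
b(R) = R
G(x, f) = -71/3 (G(x, f) = -7 + (-28 - 22)/3 = -7 + (1/3)*(-50) = -7 - 50/3 = -71/3)
n = -21/83 (n = 7/(-4 - 71/3) = 7/(-83/3) = 7*(-3/83) = -21/83 ≈ -0.25301)
1/(n + P(b(m(2)))) = 1/(-21/83 + 164) = 1/(13591/83) = 83/13591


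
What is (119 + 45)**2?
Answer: 26896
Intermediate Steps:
(119 + 45)**2 = 164**2 = 26896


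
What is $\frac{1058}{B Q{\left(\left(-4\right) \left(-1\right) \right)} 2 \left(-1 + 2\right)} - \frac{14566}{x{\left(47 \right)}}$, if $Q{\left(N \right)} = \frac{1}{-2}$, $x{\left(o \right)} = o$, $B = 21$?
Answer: $- \frac{355612}{987} \approx -360.3$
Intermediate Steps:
$Q{\left(N \right)} = - \frac{1}{2}$
$\frac{1058}{B Q{\left(\left(-4\right) \left(-1\right) \right)} 2 \left(-1 + 2\right)} - \frac{14566}{x{\left(47 \right)}} = \frac{1058}{21 \left(- \frac{1}{2}\right) 2 \left(-1 + 2\right)} - \frac{14566}{47} = \frac{1058}{\left(- \frac{21}{2}\right) 2 \cdot 1} - \frac{14566}{47} = \frac{1058}{\left(- \frac{21}{2}\right) 2} - \frac{14566}{47} = \frac{1058}{-21} - \frac{14566}{47} = 1058 \left(- \frac{1}{21}\right) - \frac{14566}{47} = - \frac{1058}{21} - \frac{14566}{47} = - \frac{355612}{987}$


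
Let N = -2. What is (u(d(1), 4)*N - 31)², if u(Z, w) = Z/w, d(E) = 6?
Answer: 1156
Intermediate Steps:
(u(d(1), 4)*N - 31)² = ((6/4)*(-2) - 31)² = ((6*(¼))*(-2) - 31)² = ((3/2)*(-2) - 31)² = (-3 - 31)² = (-34)² = 1156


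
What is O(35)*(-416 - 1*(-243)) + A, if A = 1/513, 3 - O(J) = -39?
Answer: -3727457/513 ≈ -7266.0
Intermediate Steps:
O(J) = 42 (O(J) = 3 - 1*(-39) = 3 + 39 = 42)
A = 1/513 ≈ 0.0019493
O(35)*(-416 - 1*(-243)) + A = 42*(-416 - 1*(-243)) + 1/513 = 42*(-416 + 243) + 1/513 = 42*(-173) + 1/513 = -7266 + 1/513 = -3727457/513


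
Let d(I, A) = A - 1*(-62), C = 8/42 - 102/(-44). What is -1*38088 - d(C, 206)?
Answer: -38356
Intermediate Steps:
C = 1159/462 (C = 8*(1/42) - 102*(-1/44) = 4/21 + 51/22 = 1159/462 ≈ 2.5087)
d(I, A) = 62 + A (d(I, A) = A + 62 = 62 + A)
-1*38088 - d(C, 206) = -1*38088 - (62 + 206) = -38088 - 1*268 = -38088 - 268 = -38356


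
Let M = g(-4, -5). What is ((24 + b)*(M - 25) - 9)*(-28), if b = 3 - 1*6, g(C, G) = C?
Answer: 17304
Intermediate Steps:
M = -4
b = -3 (b = 3 - 6 = -3)
((24 + b)*(M - 25) - 9)*(-28) = ((24 - 3)*(-4 - 25) - 9)*(-28) = (21*(-29) - 9)*(-28) = (-609 - 9)*(-28) = -618*(-28) = 17304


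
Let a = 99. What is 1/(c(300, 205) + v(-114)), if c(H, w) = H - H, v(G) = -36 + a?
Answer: 1/63 ≈ 0.015873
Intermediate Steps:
v(G) = 63 (v(G) = -36 + 99 = 63)
c(H, w) = 0
1/(c(300, 205) + v(-114)) = 1/(0 + 63) = 1/63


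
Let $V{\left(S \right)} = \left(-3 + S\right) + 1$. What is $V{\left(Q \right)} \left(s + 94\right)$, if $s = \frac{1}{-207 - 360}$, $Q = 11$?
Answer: $\frac{53297}{63} \approx 845.98$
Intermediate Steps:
$V{\left(S \right)} = -2 + S$
$s = - \frac{1}{567}$ ($s = \frac{1}{-567} = - \frac{1}{567} \approx -0.0017637$)
$V{\left(Q \right)} \left(s + 94\right) = \left(-2 + 11\right) \left(- \frac{1}{567} + 94\right) = 9 \cdot \frac{53297}{567} = \frac{53297}{63}$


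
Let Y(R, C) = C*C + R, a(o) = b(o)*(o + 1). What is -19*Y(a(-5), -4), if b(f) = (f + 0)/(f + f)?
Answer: -266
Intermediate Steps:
b(f) = ½ (b(f) = f/((2*f)) = f*(1/(2*f)) = ½)
a(o) = ½ + o/2 (a(o) = (o + 1)/2 = (1 + o)/2 = ½ + o/2)
Y(R, C) = R + C² (Y(R, C) = C² + R = R + C²)
-19*Y(a(-5), -4) = -19*((½ + (½)*(-5)) + (-4)²) = -19*((½ - 5/2) + 16) = -19*(-2 + 16) = -19*14 = -266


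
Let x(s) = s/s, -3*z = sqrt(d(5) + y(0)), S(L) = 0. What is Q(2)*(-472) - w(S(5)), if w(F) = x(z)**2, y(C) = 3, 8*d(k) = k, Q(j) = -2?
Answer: 943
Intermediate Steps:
d(k) = k/8
z = -sqrt(58)/12 (z = -sqrt((1/8)*5 + 3)/3 = -sqrt(5/8 + 3)/3 = -sqrt(58)/12 ≈ -0.63465)
x(s) = 1
w(F) = 1 (w(F) = 1**2 = 1)
Q(2)*(-472) - w(S(5)) = -2*(-472) - 1*1 = 944 - 1 = 943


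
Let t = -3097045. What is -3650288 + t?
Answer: -6747333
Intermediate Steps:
-3650288 + t = -3650288 - 3097045 = -6747333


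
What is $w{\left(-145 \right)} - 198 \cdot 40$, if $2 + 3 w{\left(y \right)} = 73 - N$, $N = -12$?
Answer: $- \frac{23677}{3} \approx -7892.3$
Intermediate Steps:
$w{\left(y \right)} = \frac{83}{3}$ ($w{\left(y \right)} = - \frac{2}{3} + \frac{73 - -12}{3} = - \frac{2}{3} + \frac{73 + 12}{3} = - \frac{2}{3} + \frac{1}{3} \cdot 85 = - \frac{2}{3} + \frac{85}{3} = \frac{83}{3}$)
$w{\left(-145 \right)} - 198 \cdot 40 = \frac{83}{3} - 198 \cdot 40 = \frac{83}{3} - 7920 = - \frac{23677}{3}$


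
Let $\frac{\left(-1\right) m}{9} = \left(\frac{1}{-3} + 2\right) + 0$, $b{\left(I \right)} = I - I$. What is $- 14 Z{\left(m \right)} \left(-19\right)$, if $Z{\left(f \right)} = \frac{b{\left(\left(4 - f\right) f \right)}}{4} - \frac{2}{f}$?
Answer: $\frac{532}{15} \approx 35.467$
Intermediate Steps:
$b{\left(I \right)} = 0$
$m = -15$ ($m = - 9 \left(\left(\frac{1}{-3} + 2\right) + 0\right) = - 9 \left(\left(- \frac{1}{3} + 2\right) + 0\right) = - 9 \left(\frac{5}{3} + 0\right) = \left(-9\right) \frac{5}{3} = -15$)
$Z{\left(f \right)} = - \frac{2}{f}$ ($Z{\left(f \right)} = \frac{0}{4} - \frac{2}{f} = 0 \cdot \frac{1}{4} - \frac{2}{f} = 0 - \frac{2}{f} = - \frac{2}{f}$)
$- 14 Z{\left(m \right)} \left(-19\right) = - 14 \left(- \frac{2}{-15}\right) \left(-19\right) = - 14 \left(\left(-2\right) \left(- \frac{1}{15}\right)\right) \left(-19\right) = \left(-14\right) \frac{2}{15} \left(-19\right) = \left(- \frac{28}{15}\right) \left(-19\right) = \frac{532}{15}$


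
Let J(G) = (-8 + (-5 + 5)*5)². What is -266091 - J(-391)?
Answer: -266155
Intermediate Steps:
J(G) = 64 (J(G) = (-8 + 0*5)² = (-8 + 0)² = (-8)² = 64)
-266091 - J(-391) = -266091 - 1*64 = -266091 - 64 = -266155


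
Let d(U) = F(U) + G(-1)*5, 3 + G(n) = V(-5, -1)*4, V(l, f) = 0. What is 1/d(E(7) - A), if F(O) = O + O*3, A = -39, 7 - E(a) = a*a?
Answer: -1/27 ≈ -0.037037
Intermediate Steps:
E(a) = 7 - a**2 (E(a) = 7 - a*a = 7 - a**2)
G(n) = -3 (G(n) = -3 + 0*4 = -3 + 0 = -3)
F(O) = 4*O (F(O) = O + 3*O = 4*O)
d(U) = -15 + 4*U (d(U) = 4*U - 3*5 = 4*U - 15 = -15 + 4*U)
1/d(E(7) - A) = 1/(-15 + 4*((7 - 1*7**2) - 1*(-39))) = 1/(-15 + 4*((7 - 1*49) + 39)) = 1/(-15 + 4*((7 - 49) + 39)) = 1/(-15 + 4*(-42 + 39)) = 1/(-15 + 4*(-3)) = 1/(-15 - 12) = 1/(-27) = -1/27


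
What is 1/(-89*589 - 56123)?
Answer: -1/108544 ≈ -9.2128e-6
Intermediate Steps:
1/(-89*589 - 56123) = 1/(-52421 - 56123) = 1/(-108544) = -1/108544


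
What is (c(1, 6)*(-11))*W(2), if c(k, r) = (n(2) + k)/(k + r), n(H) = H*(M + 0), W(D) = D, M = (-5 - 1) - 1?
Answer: 286/7 ≈ 40.857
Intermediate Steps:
M = -7 (M = -6 - 1 = -7)
n(H) = -7*H (n(H) = H*(-7 + 0) = H*(-7) = -7*H)
c(k, r) = (-14 + k)/(k + r) (c(k, r) = (-7*2 + k)/(k + r) = (-14 + k)/(k + r))
(c(1, 6)*(-11))*W(2) = (((-14 + 1)/(1 + 6))*(-11))*2 = ((-13/7)*(-11))*2 = (((⅐)*(-13))*(-11))*2 = -13/7*(-11)*2 = (143/7)*2 = 286/7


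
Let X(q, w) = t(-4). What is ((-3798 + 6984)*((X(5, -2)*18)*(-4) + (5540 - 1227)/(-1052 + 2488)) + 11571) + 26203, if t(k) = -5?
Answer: 857509621/718 ≈ 1.1943e+6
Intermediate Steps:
X(q, w) = -5
((-3798 + 6984)*((X(5, -2)*18)*(-4) + (5540 - 1227)/(-1052 + 2488)) + 11571) + 26203 = ((-3798 + 6984)*(-5*18*(-4) + (5540 - 1227)/(-1052 + 2488)) + 11571) + 26203 = (3186*(-90*(-4) + 4313/1436) + 11571) + 26203 = (3186*(360 + 4313*(1/1436)) + 11571) + 26203 = (3186*(360 + 4313/1436) + 11571) + 26203 = (3186*(521273/1436) + 11571) + 26203 = (830387889/718 + 11571) + 26203 = 838695867/718 + 26203 = 857509621/718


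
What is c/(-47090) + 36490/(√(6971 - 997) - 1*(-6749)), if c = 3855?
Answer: 2284266698363/428924228286 - 36490*√5974/45543027 ≈ 5.2636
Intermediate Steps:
c/(-47090) + 36490/(√(6971 - 997) - 1*(-6749)) = 3855/(-47090) + 36490/(√(6971 - 997) - 1*(-6749)) = 3855*(-1/47090) + 36490/(√5974 + 6749) = -771/9418 + 36490/(6749 + √5974)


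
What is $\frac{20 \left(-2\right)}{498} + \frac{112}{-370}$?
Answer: $- \frac{17644}{46065} \approx -0.38302$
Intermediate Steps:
$\frac{20 \left(-2\right)}{498} + \frac{112}{-370} = \left(-40\right) \frac{1}{498} + 112 \left(- \frac{1}{370}\right) = - \frac{20}{249} - \frac{56}{185} = - \frac{17644}{46065}$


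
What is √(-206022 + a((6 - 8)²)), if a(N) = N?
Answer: I*√206018 ≈ 453.89*I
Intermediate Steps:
√(-206022 + a((6 - 8)²)) = √(-206022 + (6 - 8)²) = √(-206022 + (-2)²) = √(-206022 + 4) = √(-206018) = I*√206018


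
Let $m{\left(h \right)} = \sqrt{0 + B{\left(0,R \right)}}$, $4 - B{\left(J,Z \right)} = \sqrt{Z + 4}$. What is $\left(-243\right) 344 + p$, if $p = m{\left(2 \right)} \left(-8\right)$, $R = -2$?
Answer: $-83592 - 8 \sqrt{4 - \sqrt{2}} \approx -83605.0$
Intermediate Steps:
$B{\left(J,Z \right)} = 4 - \sqrt{4 + Z}$ ($B{\left(J,Z \right)} = 4 - \sqrt{Z + 4} = 4 - \sqrt{4 + Z}$)
$m{\left(h \right)} = \sqrt{4 - \sqrt{2}}$ ($m{\left(h \right)} = \sqrt{0 + \left(4 - \sqrt{4 - 2}\right)} = \sqrt{0 + \left(4 - \sqrt{2}\right)} = \sqrt{4 - \sqrt{2}}$)
$p = - 8 \sqrt{4 - \sqrt{2}}$ ($p = \sqrt{4 - \sqrt{2}} \left(-8\right) = - 8 \sqrt{4 - \sqrt{2}} \approx -12.864$)
$\left(-243\right) 344 + p = \left(-243\right) 344 - 8 \sqrt{4 - \sqrt{2}} = -83592 - 8 \sqrt{4 - \sqrt{2}}$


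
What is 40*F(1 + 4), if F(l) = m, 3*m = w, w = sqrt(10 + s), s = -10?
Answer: 0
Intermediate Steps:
w = 0 (w = sqrt(10 - 10) = sqrt(0) = 0)
m = 0 (m = (1/3)*0 = 0)
F(l) = 0
40*F(1 + 4) = 40*0 = 0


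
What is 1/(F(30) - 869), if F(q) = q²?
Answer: 1/31 ≈ 0.032258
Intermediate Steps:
1/(F(30) - 869) = 1/(30² - 869) = 1/(900 - 869) = 1/31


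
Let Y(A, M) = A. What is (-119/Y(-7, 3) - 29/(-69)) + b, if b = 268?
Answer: 19694/69 ≈ 285.42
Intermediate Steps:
(-119/Y(-7, 3) - 29/(-69)) + b = (-119/(-7) - 29/(-69)) + 268 = (-119*(-⅐) - 29*(-1/69)) + 268 = (17 + 29/69) + 268 = 1202/69 + 268 = 19694/69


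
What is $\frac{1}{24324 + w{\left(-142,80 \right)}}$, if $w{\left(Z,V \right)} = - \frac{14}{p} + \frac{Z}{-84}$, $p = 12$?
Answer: $\frac{21}{510815} \approx 4.1111 \cdot 10^{-5}$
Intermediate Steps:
$w{\left(Z,V \right)} = - \frac{7}{6} - \frac{Z}{84}$ ($w{\left(Z,V \right)} = - \frac{14}{12} + \frac{Z}{-84} = \left(-14\right) \frac{1}{12} + Z \left(- \frac{1}{84}\right) = - \frac{7}{6} - \frac{Z}{84}$)
$\frac{1}{24324 + w{\left(-142,80 \right)}} = \frac{1}{24324 - - \frac{11}{21}} = \frac{1}{24324 + \left(- \frac{7}{6} + \frac{71}{42}\right)} = \frac{1}{24324 + \frac{11}{21}} = \frac{1}{\frac{510815}{21}} = \frac{21}{510815}$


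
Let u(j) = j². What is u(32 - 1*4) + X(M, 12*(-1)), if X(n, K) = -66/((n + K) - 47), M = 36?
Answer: 18098/23 ≈ 786.87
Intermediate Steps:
X(n, K) = -66/(-47 + K + n) (X(n, K) = -66/((K + n) - 47) = -66/(-47 + K + n))
u(32 - 1*4) + X(M, 12*(-1)) = (32 - 1*4)² - 66/(-47 + 12*(-1) + 36) = (32 - 4)² - 66/(-47 - 12 + 36) = 28² - 66/(-23) = 784 - 66*(-1/23) = 784 + 66/23 = 18098/23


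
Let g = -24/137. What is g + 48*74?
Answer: 486600/137 ≈ 3551.8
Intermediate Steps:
g = -24/137 (g = -24*1/137 = -24/137 ≈ -0.17518)
g + 48*74 = -24/137 + 48*74 = -24/137 + 3552 = 486600/137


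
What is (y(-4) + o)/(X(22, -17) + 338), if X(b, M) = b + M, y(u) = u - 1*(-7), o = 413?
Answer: 416/343 ≈ 1.2128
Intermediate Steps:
y(u) = 7 + u (y(u) = u + 7 = 7 + u)
X(b, M) = M + b
(y(-4) + o)/(X(22, -17) + 338) = ((7 - 4) + 413)/((-17 + 22) + 338) = (3 + 413)/(5 + 338) = 416/343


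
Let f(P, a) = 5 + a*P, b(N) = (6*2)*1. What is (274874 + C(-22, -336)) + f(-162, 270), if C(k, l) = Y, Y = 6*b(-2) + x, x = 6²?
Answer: 231247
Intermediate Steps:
b(N) = 12 (b(N) = 12*1 = 12)
f(P, a) = 5 + P*a
x = 36
Y = 108 (Y = 6*12 + 36 = 72 + 36 = 108)
C(k, l) = 108
(274874 + C(-22, -336)) + f(-162, 270) = (274874 + 108) + (5 - 162*270) = 274982 + (5 - 43740) = 274982 - 43735 = 231247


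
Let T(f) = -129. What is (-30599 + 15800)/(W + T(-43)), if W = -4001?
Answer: 14799/4130 ≈ 3.5833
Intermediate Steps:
(-30599 + 15800)/(W + T(-43)) = (-30599 + 15800)/(-4001 - 129) = -14799/(-4130) = -14799*(-1/4130) = 14799/4130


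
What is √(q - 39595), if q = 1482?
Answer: I*√38113 ≈ 195.23*I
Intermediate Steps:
√(q - 39595) = √(1482 - 39595) = √(-38113) = I*√38113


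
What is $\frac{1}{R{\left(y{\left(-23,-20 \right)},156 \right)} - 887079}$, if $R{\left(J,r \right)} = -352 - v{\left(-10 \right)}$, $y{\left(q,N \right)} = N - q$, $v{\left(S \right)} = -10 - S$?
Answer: $- \frac{1}{887431} \approx -1.1268 \cdot 10^{-6}$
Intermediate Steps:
$R{\left(J,r \right)} = -352$ ($R{\left(J,r \right)} = -352 - \left(-10 - -10\right) = -352 - \left(-10 + 10\right) = -352 - 0 = -352 + 0 = -352$)
$\frac{1}{R{\left(y{\left(-23,-20 \right)},156 \right)} - 887079} = \frac{1}{-352 - 887079} = \frac{1}{-887431} = - \frac{1}{887431}$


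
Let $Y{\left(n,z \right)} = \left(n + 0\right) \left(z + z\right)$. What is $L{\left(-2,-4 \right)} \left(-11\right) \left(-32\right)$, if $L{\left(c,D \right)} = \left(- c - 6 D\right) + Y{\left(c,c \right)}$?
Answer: $11968$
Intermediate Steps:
$Y{\left(n,z \right)} = 2 n z$ ($Y{\left(n,z \right)} = n 2 z = 2 n z$)
$L{\left(c,D \right)} = - c - 6 D + 2 c^{2}$ ($L{\left(c,D \right)} = \left(- c - 6 D\right) + 2 c c = \left(- c - 6 D\right) + 2 c^{2} = - c - 6 D + 2 c^{2}$)
$L{\left(-2,-4 \right)} \left(-11\right) \left(-32\right) = \left(\left(-1\right) \left(-2\right) - -24 + 2 \left(-2\right)^{2}\right) \left(-11\right) \left(-32\right) = \left(2 + 24 + 2 \cdot 4\right) \left(-11\right) \left(-32\right) = \left(2 + 24 + 8\right) \left(-11\right) \left(-32\right) = 34 \left(-11\right) \left(-32\right) = \left(-374\right) \left(-32\right) = 11968$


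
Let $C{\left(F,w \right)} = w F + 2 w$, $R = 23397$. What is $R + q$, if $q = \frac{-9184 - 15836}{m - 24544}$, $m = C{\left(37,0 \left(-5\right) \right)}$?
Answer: $\frac{143570247}{6136} \approx 23398.0$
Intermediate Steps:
$C{\left(F,w \right)} = 2 w + F w$ ($C{\left(F,w \right)} = F w + 2 w = 2 w + F w$)
$m = 0$ ($m = 0 \left(-5\right) \left(2 + 37\right) = 0 \cdot 39 = 0$)
$q = \frac{6255}{6136}$ ($q = \frac{-9184 - 15836}{0 - 24544} = - \frac{25020}{-24544} = \left(-25020\right) \left(- \frac{1}{24544}\right) = \frac{6255}{6136} \approx 1.0194$)
$R + q = 23397 + \frac{6255}{6136} = \frac{143570247}{6136}$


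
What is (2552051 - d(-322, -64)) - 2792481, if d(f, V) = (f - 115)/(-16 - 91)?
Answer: -25726447/107 ≈ -2.4043e+5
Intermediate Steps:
d(f, V) = 115/107 - f/107 (d(f, V) = (-115 + f)/(-107) = (-115 + f)*(-1/107) = 115/107 - f/107)
(2552051 - d(-322, -64)) - 2792481 = (2552051 - (115/107 - 1/107*(-322))) - 2792481 = (2552051 - (115/107 + 322/107)) - 2792481 = (2552051 - 1*437/107) - 2792481 = (2552051 - 437/107) - 2792481 = 273069020/107 - 2792481 = -25726447/107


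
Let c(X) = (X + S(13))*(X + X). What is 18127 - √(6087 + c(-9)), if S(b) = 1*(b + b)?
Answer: 18127 - √5781 ≈ 18051.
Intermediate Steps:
S(b) = 2*b (S(b) = 1*(2*b) = 2*b)
c(X) = 2*X*(26 + X) (c(X) = (X + 2*13)*(X + X) = (X + 26)*(2*X) = (26 + X)*(2*X) = 2*X*(26 + X))
18127 - √(6087 + c(-9)) = 18127 - √(6087 + 2*(-9)*(26 - 9)) = 18127 - √(6087 + 2*(-9)*17) = 18127 - √(6087 - 306) = 18127 - √5781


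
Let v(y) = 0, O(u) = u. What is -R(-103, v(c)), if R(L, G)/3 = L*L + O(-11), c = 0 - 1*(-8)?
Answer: -31794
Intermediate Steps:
c = 8 (c = 0 + 8 = 8)
R(L, G) = -33 + 3*L² (R(L, G) = 3*(L*L - 11) = 3*(L² - 11) = 3*(-11 + L²) = -33 + 3*L²)
-R(-103, v(c)) = -(-33 + 3*(-103)²) = -(-33 + 3*10609) = -(-33 + 31827) = -1*31794 = -31794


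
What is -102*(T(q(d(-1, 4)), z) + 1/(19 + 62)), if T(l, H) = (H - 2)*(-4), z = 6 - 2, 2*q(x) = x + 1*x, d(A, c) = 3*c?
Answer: 21998/27 ≈ 814.74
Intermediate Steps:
q(x) = x (q(x) = (x + 1*x)/2 = (x + x)/2 = (2*x)/2 = x)
z = 4
T(l, H) = 8 - 4*H (T(l, H) = (-2 + H)*(-4) = 8 - 4*H)
-102*(T(q(d(-1, 4)), z) + 1/(19 + 62)) = -102*((8 - 4*4) + 1/(19 + 62)) = -102*((8 - 16) + 1/81) = -102*(-8 + 1/81) = -102*(-647/81) = 21998/27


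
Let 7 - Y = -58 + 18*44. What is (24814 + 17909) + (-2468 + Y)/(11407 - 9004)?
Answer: 11406686/267 ≈ 42722.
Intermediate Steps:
Y = -727 (Y = 7 - (-58 + 18*44) = 7 - (-58 + 792) = 7 - 1*734 = 7 - 734 = -727)
(24814 + 17909) + (-2468 + Y)/(11407 - 9004) = (24814 + 17909) + (-2468 - 727)/(11407 - 9004) = 42723 - 3195/2403 = 42723 - 3195*1/2403 = 42723 - 355/267 = 11406686/267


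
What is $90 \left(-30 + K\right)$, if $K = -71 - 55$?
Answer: $-14040$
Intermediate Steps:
$K = -126$ ($K = -71 - 55 = -126$)
$90 \left(-30 + K\right) = 90 \left(-30 - 126\right) = 90 \left(-156\right) = -14040$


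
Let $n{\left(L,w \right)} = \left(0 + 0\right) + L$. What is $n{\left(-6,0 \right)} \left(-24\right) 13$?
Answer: $1872$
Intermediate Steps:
$n{\left(L,w \right)} = L$ ($n{\left(L,w \right)} = 0 + L = L$)
$n{\left(-6,0 \right)} \left(-24\right) 13 = \left(-6\right) \left(-24\right) 13 = 144 \cdot 13 = 1872$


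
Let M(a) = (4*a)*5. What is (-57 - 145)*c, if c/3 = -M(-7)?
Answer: -84840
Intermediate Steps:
M(a) = 20*a
c = 420 (c = 3*(-20*(-7)) = 3*(-1*(-140)) = 3*140 = 420)
(-57 - 145)*c = (-57 - 145)*420 = -202*420 = -84840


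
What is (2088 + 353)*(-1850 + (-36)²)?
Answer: -1352314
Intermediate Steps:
(2088 + 353)*(-1850 + (-36)²) = 2441*(-1850 + 1296) = 2441*(-554) = -1352314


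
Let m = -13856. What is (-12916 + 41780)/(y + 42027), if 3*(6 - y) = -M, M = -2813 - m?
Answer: 14432/22857 ≈ 0.63140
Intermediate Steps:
M = 11043 (M = -2813 - 1*(-13856) = -2813 + 13856 = 11043)
y = 3687 (y = 6 - (-1)*11043/3 = 6 - ⅓*(-11043) = 6 + 3681 = 3687)
(-12916 + 41780)/(y + 42027) = (-12916 + 41780)/(3687 + 42027) = 28864/45714 = 28864*(1/45714) = 14432/22857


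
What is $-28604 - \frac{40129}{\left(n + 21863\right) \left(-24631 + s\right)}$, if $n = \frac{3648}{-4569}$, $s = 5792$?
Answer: $- \frac{17942312300470081}{627265849587} \approx -28604.0$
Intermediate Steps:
$n = - \frac{1216}{1523}$ ($n = 3648 \left(- \frac{1}{4569}\right) = - \frac{1216}{1523} \approx -0.79842$)
$-28604 - \frac{40129}{\left(n + 21863\right) \left(-24631 + s\right)} = -28604 - \frac{40129}{\left(- \frac{1216}{1523} + 21863\right) \left(-24631 + 5792\right)} = -28604 - \frac{40129}{\frac{33296133}{1523} \left(-18839\right)} = -28604 - \frac{40129}{- \frac{627265849587}{1523}} = -28604 - - \frac{61116467}{627265849587} = -28604 + \frac{61116467}{627265849587} = - \frac{17942312300470081}{627265849587}$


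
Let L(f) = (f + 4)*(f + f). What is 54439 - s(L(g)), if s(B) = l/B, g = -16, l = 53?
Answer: 20904523/384 ≈ 54439.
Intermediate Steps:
L(f) = 2*f*(4 + f) (L(f) = (4 + f)*(2*f) = 2*f*(4 + f))
s(B) = 53/B
54439 - s(L(g)) = 54439 - 53/(2*(-16)*(4 - 16)) = 54439 - 53/(2*(-16)*(-12)) = 54439 - 53/384 = 20904523/384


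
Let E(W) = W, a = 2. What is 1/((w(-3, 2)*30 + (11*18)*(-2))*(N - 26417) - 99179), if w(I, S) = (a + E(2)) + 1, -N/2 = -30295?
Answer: -1/8505737 ≈ -1.1757e-7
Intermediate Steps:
N = 60590 (N = -2*(-30295) = 60590)
w(I, S) = 5 (w(I, S) = (2 + 2) + 1 = 4 + 1 = 5)
1/((w(-3, 2)*30 + (11*18)*(-2))*(N - 26417) - 99179) = 1/((5*30 + (11*18)*(-2))*(60590 - 26417) - 99179) = 1/((150 + 198*(-2))*34173 - 99179) = 1/((150 - 396)*34173 - 99179) = 1/(-246*34173 - 99179) = 1/(-8406558 - 99179) = 1/(-8505737) = -1/8505737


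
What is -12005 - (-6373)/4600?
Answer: -55216627/4600 ≈ -12004.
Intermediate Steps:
-12005 - (-6373)/4600 = -12005 - 1*(-6373/4600) = -12005 + 6373/4600 = -55216627/4600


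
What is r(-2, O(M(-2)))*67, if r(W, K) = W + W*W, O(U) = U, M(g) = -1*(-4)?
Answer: 134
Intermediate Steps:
M(g) = 4
r(W, K) = W + W²
r(-2, O(M(-2)))*67 = -2*(1 - 2)*67 = -2*(-1)*67 = 2*67 = 134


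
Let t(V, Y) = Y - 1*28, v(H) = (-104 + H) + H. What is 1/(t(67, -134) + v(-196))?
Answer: -1/658 ≈ -0.0015198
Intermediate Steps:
v(H) = -104 + 2*H
t(V, Y) = -28 + Y (t(V, Y) = Y - 28 = -28 + Y)
1/(t(67, -134) + v(-196)) = 1/((-28 - 134) + (-104 + 2*(-196))) = 1/(-162 + (-104 - 392)) = 1/(-162 - 496) = 1/(-658) = -1/658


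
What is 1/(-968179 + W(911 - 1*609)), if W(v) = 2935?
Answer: -1/965244 ≈ -1.0360e-6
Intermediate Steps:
1/(-968179 + W(911 - 1*609)) = 1/(-968179 + 2935) = 1/(-965244) = -1/965244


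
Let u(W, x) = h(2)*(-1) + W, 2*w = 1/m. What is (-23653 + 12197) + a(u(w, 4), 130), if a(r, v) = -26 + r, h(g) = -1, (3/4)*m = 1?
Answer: -91845/8 ≈ -11481.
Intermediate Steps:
m = 4/3 (m = (4/3)*1 = 4/3 ≈ 1.3333)
w = 3/8 (w = 1/(2*(4/3)) = (½)*(¾) = 3/8 ≈ 0.37500)
u(W, x) = 1 + W (u(W, x) = -1*(-1) + W = 1 + W)
(-23653 + 12197) + a(u(w, 4), 130) = (-23653 + 12197) + (-26 + (1 + 3/8)) = -11456 + (-26 + 11/8) = -11456 - 197/8 = -91845/8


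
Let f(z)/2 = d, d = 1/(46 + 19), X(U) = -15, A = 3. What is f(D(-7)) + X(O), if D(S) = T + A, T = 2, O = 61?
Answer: -973/65 ≈ -14.969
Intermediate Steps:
D(S) = 5 (D(S) = 2 + 3 = 5)
d = 1/65 ≈ 0.015385
f(z) = 2/65 (f(z) = 2*(1/65) = 2/65)
f(D(-7)) + X(O) = 2/65 - 15 = -973/65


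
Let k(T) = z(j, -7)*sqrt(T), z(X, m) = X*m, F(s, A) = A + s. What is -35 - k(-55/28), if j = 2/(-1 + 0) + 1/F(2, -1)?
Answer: -35 - I*sqrt(385)/2 ≈ -35.0 - 9.8107*I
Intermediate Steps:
j = -1 (j = 2/(-1 + 0) + 1/(-1 + 2) = 2/(-1) + 1/1 = 2*(-1) + 1*1 = -2 + 1 = -1)
k(T) = 7*sqrt(T) (k(T) = (-1*(-7))*sqrt(T) = 7*sqrt(T))
-35 - k(-55/28) = -35 - 7*sqrt(-55/28) = -35 - 7*I*sqrt(385)/14 = -35 - I*sqrt(385)/2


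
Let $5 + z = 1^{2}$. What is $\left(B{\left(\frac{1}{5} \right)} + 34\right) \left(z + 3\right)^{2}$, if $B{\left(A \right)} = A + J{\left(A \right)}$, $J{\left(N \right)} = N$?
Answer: $\frac{172}{5} \approx 34.4$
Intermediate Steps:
$z = -4$ ($z = -5 + 1^{2} = -5 + 1 = -4$)
$B{\left(A \right)} = 2 A$ ($B{\left(A \right)} = A + A = 2 A$)
$\left(B{\left(\frac{1}{5} \right)} + 34\right) \left(z + 3\right)^{2} = \left(\frac{2}{5} + 34\right) \left(-4 + 3\right)^{2} = \left(2 \cdot \frac{1}{5} + 34\right) \left(-1\right)^{2} = \left(\frac{2}{5} + 34\right) 1 = \frac{172}{5} \cdot 1 = \frac{172}{5}$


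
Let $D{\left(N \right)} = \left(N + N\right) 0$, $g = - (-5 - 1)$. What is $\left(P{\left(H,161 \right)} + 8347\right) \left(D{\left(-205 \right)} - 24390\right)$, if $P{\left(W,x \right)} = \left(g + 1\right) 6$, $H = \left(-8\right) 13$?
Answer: $-204607710$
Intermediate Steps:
$g = 6$ ($g = \left(-1\right) \left(-6\right) = 6$)
$H = -104$
$D{\left(N \right)} = 0$ ($D{\left(N \right)} = 2 N 0 = 0$)
$P{\left(W,x \right)} = 42$ ($P{\left(W,x \right)} = \left(6 + 1\right) 6 = 7 \cdot 6 = 42$)
$\left(P{\left(H,161 \right)} + 8347\right) \left(D{\left(-205 \right)} - 24390\right) = \left(42 + 8347\right) \left(0 - 24390\right) = 8389 \left(-24390\right) = -204607710$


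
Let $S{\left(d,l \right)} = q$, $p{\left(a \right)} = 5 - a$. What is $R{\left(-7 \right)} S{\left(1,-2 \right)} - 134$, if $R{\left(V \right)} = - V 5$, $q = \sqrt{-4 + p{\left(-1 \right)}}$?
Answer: $-134 + 35 \sqrt{2} \approx -84.503$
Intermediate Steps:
$q = \sqrt{2}$ ($q = \sqrt{-4 + \left(5 - -1\right)} = \sqrt{-4 + \left(5 + 1\right)} = \sqrt{-4 + 6} = \sqrt{2} \approx 1.4142$)
$S{\left(d,l \right)} = \sqrt{2}$
$R{\left(V \right)} = - 5 V$
$R{\left(-7 \right)} S{\left(1,-2 \right)} - 134 = \left(-5\right) \left(-7\right) \sqrt{2} - 134 = 35 \sqrt{2} - 134 = -134 + 35 \sqrt{2}$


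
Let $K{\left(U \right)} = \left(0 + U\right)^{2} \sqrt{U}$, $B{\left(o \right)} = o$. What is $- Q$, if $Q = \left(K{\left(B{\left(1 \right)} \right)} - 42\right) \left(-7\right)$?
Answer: $-287$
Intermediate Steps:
$K{\left(U \right)} = U^{\frac{5}{2}}$ ($K{\left(U \right)} = U^{2} \sqrt{U} = U^{\frac{5}{2}}$)
$Q = 287$ ($Q = \left(1^{\frac{5}{2}} - 42\right) \left(-7\right) = \left(1 - 42\right) \left(-7\right) = \left(-41\right) \left(-7\right) = 287$)
$- Q = \left(-1\right) 287 = -287$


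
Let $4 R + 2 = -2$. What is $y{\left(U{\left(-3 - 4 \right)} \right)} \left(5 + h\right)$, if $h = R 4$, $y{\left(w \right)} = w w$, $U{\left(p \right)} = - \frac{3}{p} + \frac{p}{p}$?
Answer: $\frac{100}{49} \approx 2.0408$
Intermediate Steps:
$R = -1$ ($R = - \frac{1}{2} + \frac{1}{4} \left(-2\right) = - \frac{1}{2} - \frac{1}{2} = -1$)
$U{\left(p \right)} = 1 - \frac{3}{p}$ ($U{\left(p \right)} = - \frac{3}{p} + 1 = 1 - \frac{3}{p}$)
$y{\left(w \right)} = w^{2}$
$h = -4$ ($h = \left(-1\right) 4 = -4$)
$y{\left(U{\left(-3 - 4 \right)} \right)} \left(5 + h\right) = \left(\frac{-3 - 7}{-3 - 4}\right)^{2} \left(5 - 4\right) = \left(\frac{-3 - 7}{-7}\right)^{2} \cdot 1 = \left(\left(- \frac{1}{7}\right) \left(-10\right)\right)^{2} \cdot 1 = \left(\frac{10}{7}\right)^{2} \cdot 1 = \frac{100}{49} \cdot 1 = \frac{100}{49}$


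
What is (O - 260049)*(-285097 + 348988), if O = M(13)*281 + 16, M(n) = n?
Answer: -16380374580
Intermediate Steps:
O = 3669 (O = 13*281 + 16 = 3653 + 16 = 3669)
(O - 260049)*(-285097 + 348988) = (3669 - 260049)*(-285097 + 348988) = -256380*63891 = -16380374580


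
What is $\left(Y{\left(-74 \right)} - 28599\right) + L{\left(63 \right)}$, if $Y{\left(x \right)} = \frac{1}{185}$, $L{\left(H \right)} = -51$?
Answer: $- \frac{5300249}{185} \approx -28650.0$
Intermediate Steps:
$Y{\left(x \right)} = \frac{1}{185}$
$\left(Y{\left(-74 \right)} - 28599\right) + L{\left(63 \right)} = \left(\frac{1}{185} - 28599\right) - 51 = - \frac{5290814}{185} - 51 = - \frac{5300249}{185}$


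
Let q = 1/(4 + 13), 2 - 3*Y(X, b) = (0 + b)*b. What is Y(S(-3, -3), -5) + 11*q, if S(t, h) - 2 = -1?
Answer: -358/51 ≈ -7.0196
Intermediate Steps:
S(t, h) = 1 (S(t, h) = 2 - 1 = 1)
Y(X, b) = ⅔ - b²/3 (Y(X, b) = ⅔ - (0 + b)*b/3 = ⅔ - b*b/3 = ⅔ - b²/3)
q = 1/17 ≈ 0.058824
Y(S(-3, -3), -5) + 11*q = (⅔ - ⅓*(-5)²) + 11*(1/17) = (⅔ - ⅓*25) + 11/17 = (⅔ - 25/3) + 11/17 = -23/3 + 11/17 = -358/51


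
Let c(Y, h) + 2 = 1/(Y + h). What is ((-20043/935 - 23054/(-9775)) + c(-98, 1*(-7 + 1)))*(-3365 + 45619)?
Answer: -4982026089083/5591300 ≈ -8.9103e+5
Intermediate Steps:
c(Y, h) = -2 + 1/(Y + h)
((-20043/935 - 23054/(-9775)) + c(-98, 1*(-7 + 1)))*(-3365 + 45619) = ((-20043/935 - 23054/(-9775)) + (1 - 2*(-98) - 2*(-7 + 1))/(-98 + 1*(-7 + 1)))*(-3365 + 45619) = ((-20043*1/935 - 23054*(-1/9775)) + (1 + 196 - 2*(-6))/(-98 + 1*(-6)))*42254 = ((-1179/55 + 23054/9775) + (1 + 196 - 2*(-6))/(-98 - 6))*42254 = (-2051351/107525 + (1 + 196 + 12)/(-104))*42254 = (-2051351/107525 - 1/104*209)*42254 = (-2051351/107525 - 209/104)*42254 = -235813229/11182600*42254 = -4982026089083/5591300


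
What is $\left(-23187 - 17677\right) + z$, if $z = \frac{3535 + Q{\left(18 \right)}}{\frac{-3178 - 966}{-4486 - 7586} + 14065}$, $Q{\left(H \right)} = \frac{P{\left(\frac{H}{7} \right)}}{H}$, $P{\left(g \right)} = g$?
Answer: $- \frac{6071217897230}{148572221} \approx -40864.0$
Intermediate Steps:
$Q{\left(H \right)} = \frac{1}{7}$ ($Q{\left(H \right)} = \frac{H \frac{1}{7}}{H} = \frac{\frac{1}{7} H}{H} = \frac{1}{7}$)
$z = \frac{37341714}{148572221}$ ($z = \frac{3535 + \frac{1}{7}}{\frac{-3178 - 966}{-4486 - 7586} + 14065} = \frac{24746}{7 \left(- \frac{4144}{-12072} + 14065\right)} = \frac{24746}{7 \left(\left(-4144\right) \left(- \frac{1}{12072}\right) + 14065\right)} = \frac{24746}{7 \left(\frac{518}{1509} + 14065\right)} = \frac{24746}{7 \cdot \frac{21224603}{1509}} = \frac{24746}{7} \cdot \frac{1509}{21224603} = \frac{37341714}{148572221} \approx 0.25134$)
$\left(-23187 - 17677\right) + z = \left(-23187 - 17677\right) + \frac{37341714}{148572221} = -40864 + \frac{37341714}{148572221} = - \frac{6071217897230}{148572221}$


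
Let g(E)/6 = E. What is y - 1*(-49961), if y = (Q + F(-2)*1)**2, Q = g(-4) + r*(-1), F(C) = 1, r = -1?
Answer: 50445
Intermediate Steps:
g(E) = 6*E
Q = -23 (Q = 6*(-4) - 1*(-1) = -24 + 1 = -23)
y = 484 (y = (-23 + 1*1)**2 = (-23 + 1)**2 = (-22)**2 = 484)
y - 1*(-49961) = 484 - 1*(-49961) = 484 + 49961 = 50445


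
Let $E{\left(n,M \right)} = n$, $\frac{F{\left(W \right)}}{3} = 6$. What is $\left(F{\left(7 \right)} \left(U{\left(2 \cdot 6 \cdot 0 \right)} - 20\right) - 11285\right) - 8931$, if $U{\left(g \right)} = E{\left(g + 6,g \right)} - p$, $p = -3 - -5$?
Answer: $-20504$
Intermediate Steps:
$F{\left(W \right)} = 18$ ($F{\left(W \right)} = 3 \cdot 6 = 18$)
$p = 2$ ($p = -3 + 5 = 2$)
$U{\left(g \right)} = 4 + g$ ($U{\left(g \right)} = \left(g + 6\right) - 2 = \left(6 + g\right) - 2 = 4 + g$)
$\left(F{\left(7 \right)} \left(U{\left(2 \cdot 6 \cdot 0 \right)} - 20\right) - 11285\right) - 8931 = \left(18 \left(\left(4 + 2 \cdot 6 \cdot 0\right) - 20\right) - 11285\right) - 8931 = \left(18 \left(\left(4 + 12 \cdot 0\right) - 20\right) - 11285\right) - 8931 = \left(18 \left(\left(4 + 0\right) - 20\right) - 11285\right) - 8931 = \left(18 \left(4 - 20\right) - 11285\right) - 8931 = \left(18 \left(-16\right) - 11285\right) - 8931 = \left(-288 - 11285\right) - 8931 = -11573 - 8931 = -20504$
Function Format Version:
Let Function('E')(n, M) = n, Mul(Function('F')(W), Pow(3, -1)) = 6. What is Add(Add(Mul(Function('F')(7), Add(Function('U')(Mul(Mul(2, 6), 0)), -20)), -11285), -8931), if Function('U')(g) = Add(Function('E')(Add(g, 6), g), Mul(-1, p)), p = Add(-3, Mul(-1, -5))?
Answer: -20504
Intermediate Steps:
Function('F')(W) = 18 (Function('F')(W) = Mul(3, 6) = 18)
p = 2 (p = Add(-3, 5) = 2)
Function('U')(g) = Add(4, g) (Function('U')(g) = Add(Add(g, 6), Mul(-1, 2)) = Add(Add(6, g), -2) = Add(4, g))
Add(Add(Mul(Function('F')(7), Add(Function('U')(Mul(Mul(2, 6), 0)), -20)), -11285), -8931) = Add(Add(Mul(18, Add(Add(4, Mul(Mul(2, 6), 0)), -20)), -11285), -8931) = Add(Add(Mul(18, Add(Add(4, Mul(12, 0)), -20)), -11285), -8931) = Add(Add(Mul(18, Add(Add(4, 0), -20)), -11285), -8931) = Add(Add(Mul(18, Add(4, -20)), -11285), -8931) = Add(Add(Mul(18, -16), -11285), -8931) = Add(Add(-288, -11285), -8931) = Add(-11573, -8931) = -20504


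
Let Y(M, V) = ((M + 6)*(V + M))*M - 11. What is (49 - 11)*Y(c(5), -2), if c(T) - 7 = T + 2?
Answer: 127262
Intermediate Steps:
c(T) = 9 + T (c(T) = 7 + (T + 2) = 7 + (2 + T) = 9 + T)
Y(M, V) = -11 + M*(6 + M)*(M + V) (Y(M, V) = ((6 + M)*(M + V))*M - 11 = M*(6 + M)*(M + V) - 11 = -11 + M*(6 + M)*(M + V))
(49 - 11)*Y(c(5), -2) = (49 - 11)*(-11 + (9 + 5)³ + 6*(9 + 5)² - 2*(9 + 5)² + 6*(9 + 5)*(-2)) = 38*(-11 + 14³ + 6*14² - 2*14² + 6*14*(-2)) = 38*(-11 + 2744 + 6*196 - 2*196 - 168) = 38*(-11 + 2744 + 1176 - 392 - 168) = 38*3349 = 127262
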